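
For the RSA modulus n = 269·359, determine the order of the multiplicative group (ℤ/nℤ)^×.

95944

φ(96571) = 96571 · (1 − 1/269) · (1 − 1/359)
       = 96571 · 95944/96571 = 95944.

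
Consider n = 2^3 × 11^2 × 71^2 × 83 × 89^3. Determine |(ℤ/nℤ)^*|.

124992974444800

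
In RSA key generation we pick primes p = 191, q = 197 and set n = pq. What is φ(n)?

37240

φ(n) = (p − 1)(q − 1) = (191−1)(197−1) = 190·196 = 37240.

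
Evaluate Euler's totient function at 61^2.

3660

φ(61^2) = 61^1·(61−1) = 61·60 = 3660.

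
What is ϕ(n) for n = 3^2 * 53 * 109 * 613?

20621952

φ(3^2) = 3^1·(3−1) = 3·2 = 6.
φ(53) = 53 − 1 = 52.
φ(109) = 109 − 1 = 108.
φ(613) = 613 − 1 = 612.
Multiply: 6 · 52 · 108 · 612 = 20621952.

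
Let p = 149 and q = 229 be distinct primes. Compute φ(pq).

φ(pq) = (p−1)(q−1) = 148 · 228 = 33744.

33744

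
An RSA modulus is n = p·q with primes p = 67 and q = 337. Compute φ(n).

22176

φ(67) = 67 − 1 = 66.
φ(337) = 337 − 1 = 336.
Multiply: 66 · 336 = 22176.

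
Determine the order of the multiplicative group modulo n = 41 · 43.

φ(41) = 41 − 1 = 40.
φ(43) = 43 − 1 = 42.
Since φ is multiplicative, φ(1763) = 40 · 42 = 1680.

1680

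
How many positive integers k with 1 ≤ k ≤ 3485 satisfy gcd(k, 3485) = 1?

2560

Factor 3485: 3485 = 5 × 17 × 41.
φ(3485) = 3485 · (1 − 1/5) · (1 − 1/17) · (1 − 1/41)
       = 3485 · 2560/3485 = 2560.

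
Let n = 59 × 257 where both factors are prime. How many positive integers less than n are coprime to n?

φ(n) = (p − 1)(q − 1) = (59−1)(257−1) = 58·256 = 14848.

14848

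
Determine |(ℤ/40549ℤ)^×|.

First factor: 40549 = 23 · 41 · 43.
φ(40549) = 40549 · (1 − 1/23) · (1 − 1/41) · (1 − 1/43)
       = 40549 · 36960/40549 = 36960.

36960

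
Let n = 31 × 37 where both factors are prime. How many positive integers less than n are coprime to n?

1080

For distinct primes, φ(pq) = (p−1)(q−1) = 30 × 36 = 1080.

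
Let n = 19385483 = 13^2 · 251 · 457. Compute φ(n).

17784000

φ(13^2) = 13^1·(13−1) = 13·12 = 156.
φ(251) = 251 − 1 = 250.
φ(457) = 457 − 1 = 456.
Multiply: 156 · 250 · 456 = 17784000.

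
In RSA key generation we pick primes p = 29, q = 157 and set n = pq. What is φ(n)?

φ(n) = (p − 1)(q − 1) = (29−1)(157−1) = 28·156 = 4368.

4368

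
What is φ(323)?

288

Factor 323: 323 = 17 · 19.
φ(17) = 17 − 1 = 16.
φ(19) = 19 − 1 = 18.
Since φ is multiplicative, φ(323) = 16 · 18 = 288.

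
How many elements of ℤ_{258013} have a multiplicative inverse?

201600

Factor 258013: 258013 = 7 · 29 · 31 · 41.
φ(7) = 7 − 1 = 6.
φ(29) = 29 − 1 = 28.
φ(31) = 31 − 1 = 30.
φ(41) = 41 − 1 = 40.
Multiply: 6 · 28 · 30 · 40 = 201600.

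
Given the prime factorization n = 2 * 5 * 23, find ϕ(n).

φ(230) = 230 · (1 − 1/2) · (1 − 1/5) · (1 − 1/23)
       = 230 · 88/230 = 88.

88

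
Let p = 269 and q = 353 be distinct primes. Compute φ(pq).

94336

φ(n) = (p − 1)(q − 1) = (269−1)(353−1) = 268·352 = 94336.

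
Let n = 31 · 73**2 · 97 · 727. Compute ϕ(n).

10989665280

φ(11649668281) = 11649668281 · (1 − 1/31) · (1 − 1/73) · (1 − 1/97) · (1 − 1/727)
       = 11649668281 · 150543360/159584497 = 10989665280.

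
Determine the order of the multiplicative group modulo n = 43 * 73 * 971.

2933280

φ(43) = 43 − 1 = 42.
φ(73) = 73 − 1 = 72.
φ(971) = 971 − 1 = 970.
φ(3047969) = 42 × 72 × 970 = 2933280.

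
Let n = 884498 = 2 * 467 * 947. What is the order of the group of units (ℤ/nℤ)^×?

φ(884498) = 884498 · (1 − 1/2) · (1 − 1/467) · (1 − 1/947)
       = 884498 · 440836/884498 = 440836.

440836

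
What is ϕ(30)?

8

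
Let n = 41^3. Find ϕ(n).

φ(41^3) = 41^3 − 41^2 = 68921 − 1681 = 67240.

67240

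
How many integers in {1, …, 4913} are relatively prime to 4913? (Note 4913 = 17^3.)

4624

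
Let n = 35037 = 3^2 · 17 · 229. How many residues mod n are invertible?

φ(3^2) = 3^1·(3−1) = 3·2 = 6.
φ(17) = 17 − 1 = 16.
φ(229) = 229 − 1 = 228.
φ(35037) = 6 × 16 × 228 = 21888.

21888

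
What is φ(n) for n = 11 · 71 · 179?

124600

φ(11) = 11 − 1 = 10.
φ(71) = 71 − 1 = 70.
φ(179) = 179 − 1 = 178.
Since φ is multiplicative, φ(139799) = 10 · 70 · 178 = 124600.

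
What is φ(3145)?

2304

Prime factorization: 3145 = 5 · 17 · 37.
φ(3145) = 3145 · (1 − 1/5) · (1 − 1/17) · (1 − 1/37)
       = 3145 · 2304/3145 = 2304.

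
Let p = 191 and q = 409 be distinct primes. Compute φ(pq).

77520

φ(191) = 191 − 1 = 190.
φ(409) = 409 − 1 = 408.
Since φ is multiplicative, φ(78119) = 190 · 408 = 77520.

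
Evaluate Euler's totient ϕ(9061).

7680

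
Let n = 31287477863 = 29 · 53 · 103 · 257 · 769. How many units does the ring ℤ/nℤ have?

29198647296

φ(29) = 29 − 1 = 28.
φ(53) = 53 − 1 = 52.
φ(103) = 103 − 1 = 102.
φ(257) = 257 − 1 = 256.
φ(769) = 769 − 1 = 768.
Since φ is multiplicative, φ(31287477863) = 28 · 52 · 102 · 256 · 768 = 29198647296.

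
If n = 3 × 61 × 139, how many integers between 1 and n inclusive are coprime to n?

16560

φ(3) = 3 − 1 = 2.
φ(61) = 61 − 1 = 60.
φ(139) = 139 − 1 = 138.
Multiply: 2 · 60 · 138 = 16560.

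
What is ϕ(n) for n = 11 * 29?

φ(319) = 319 · (1 − 1/11) · (1 − 1/29)
       = 319 · 280/319 = 280.

280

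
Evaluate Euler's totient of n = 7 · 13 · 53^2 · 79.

φ(7) = 7 − 1 = 6.
φ(13) = 13 − 1 = 12.
φ(53^2) = 53^2 − 53^1 = 2809 − 53 = 2756.
φ(79) = 79 − 1 = 78.
Since φ is multiplicative, φ(20193901) = 6 · 12 · 2756 · 78 = 15477696.

15477696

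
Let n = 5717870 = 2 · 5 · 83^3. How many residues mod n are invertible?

2259592

φ(2) = 2 − 1 = 1.
φ(5) = 5 − 1 = 4.
φ(83^3) = 83^2·(83−1) = 6889·82 = 564898.
φ(5717870) = 1 × 4 × 564898 = 2259592.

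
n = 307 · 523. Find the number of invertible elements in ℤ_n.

159732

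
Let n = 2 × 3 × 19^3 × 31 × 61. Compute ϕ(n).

23392800

φ(77822214) = 77822214 · (1 − 1/2) · (1 − 1/3) · (1 − 1/19) · (1 − 1/31) · (1 − 1/61)
       = 77822214 · 64800/215574 = 23392800.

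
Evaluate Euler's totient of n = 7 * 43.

φ(301) = 301 · (1 − 1/7) · (1 − 1/43)
       = 301 · 252/301 = 252.

252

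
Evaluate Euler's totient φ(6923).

Prime factorization: 6923 = 7 · 23 · 43.
φ(6923) = 6923 · (1 − 1/7) · (1 − 1/23) · (1 − 1/43)
       = 6923 · 5544/6923 = 5544.

5544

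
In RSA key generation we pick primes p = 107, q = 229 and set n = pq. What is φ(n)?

φ(pq) = (p−1)(q−1) = 106 · 228 = 24168.

24168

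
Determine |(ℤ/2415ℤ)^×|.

Factor 2415: 2415 = 3 * 5 * 7 * 23.
φ(2415) = 2415 · (1 − 1/3) · (1 − 1/5) · (1 − 1/7) · (1 − 1/23)
       = 2415 · 1056/2415 = 1056.

1056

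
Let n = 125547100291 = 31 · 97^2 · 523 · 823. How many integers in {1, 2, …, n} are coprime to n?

119868906240

φ(31) = 31 − 1 = 30.
φ(97^2) = 97^2 − 97^1 = 9409 − 97 = 9312.
φ(523) = 523 − 1 = 522.
φ(823) = 823 − 1 = 822.
φ(125547100291) = 30 × 9312 × 522 × 822 = 119868906240.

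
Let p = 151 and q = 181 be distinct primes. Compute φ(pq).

φ(n) = (p − 1)(q − 1) = (151−1)(181−1) = 150·180 = 27000.

27000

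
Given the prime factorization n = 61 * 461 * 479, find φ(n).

13192800

φ(61) = 61 − 1 = 60.
φ(461) = 461 − 1 = 460.
φ(479) = 479 − 1 = 478.
φ(13469959) = 60 × 460 × 478 = 13192800.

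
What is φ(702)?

First factor: 702 = 2 · 3**3 · 13.
φ(2) = 2 − 1 = 1.
φ(3^3) = 3^2·(3−1) = 9·2 = 18.
φ(13) = 13 − 1 = 12.
Since φ is multiplicative, φ(702) = 1 · 18 · 12 = 216.

216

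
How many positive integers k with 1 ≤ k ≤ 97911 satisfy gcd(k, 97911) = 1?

55440

First factor: 97911 = 3^2 · 11 · 23 · 43.
φ(97911) = 97911 · (1 − 1/3) · (1 − 1/11) · (1 − 1/23) · (1 − 1/43)
       = 97911 · 18480/32637 = 55440.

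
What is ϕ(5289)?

3360

First factor: 5289 = 3 * 41 * 43.
φ(3) = 3 − 1 = 2.
φ(41) = 41 − 1 = 40.
φ(43) = 43 − 1 = 42.
Since φ is multiplicative, φ(5289) = 2 · 40 · 42 = 3360.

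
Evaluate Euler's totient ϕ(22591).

20160

Prime factorization: 22591 = 19 * 29 * 41.
φ(22591) = 22591 · (1 − 1/19) · (1 − 1/29) · (1 − 1/41)
       = 22591 · 20160/22591 = 20160.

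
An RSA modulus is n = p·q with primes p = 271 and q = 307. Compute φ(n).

82620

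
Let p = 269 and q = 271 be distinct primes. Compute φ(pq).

72360

For distinct primes, φ(pq) = (p−1)(q−1) = 268 × 270 = 72360.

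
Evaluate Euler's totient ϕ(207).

Factor 207: 207 = 3^2 · 23.
φ(3^2) = 3^1·(3−1) = 3·2 = 6.
φ(23) = 23 − 1 = 22.
φ(207) = 6 × 22 = 132.

132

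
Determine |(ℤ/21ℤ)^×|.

Prime factorization: 21 = 3 · 7.
φ(21) = 21 · (1 − 1/3) · (1 − 1/7)
       = 21 · 12/21 = 12.

12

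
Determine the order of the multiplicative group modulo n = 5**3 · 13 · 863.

1034400

φ(5^3) = 5^2·(5−1) = 25·4 = 100.
φ(13) = 13 − 1 = 12.
φ(863) = 863 − 1 = 862.
φ(1402375) = 100 × 12 × 862 = 1034400.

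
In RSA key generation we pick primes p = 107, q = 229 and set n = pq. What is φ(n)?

φ(107) = 107 − 1 = 106.
φ(229) = 229 − 1 = 228.
φ(24503) = 106 × 228 = 24168.

24168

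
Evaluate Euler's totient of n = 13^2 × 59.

9048

φ(13^2) = 13^1·(13−1) = 13·12 = 156.
φ(59) = 59 − 1 = 58.
Since φ is multiplicative, φ(9971) = 156 · 58 = 9048.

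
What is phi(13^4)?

26364

φ(13^4) = 13^4 − 13^3 = 28561 − 2197 = 26364.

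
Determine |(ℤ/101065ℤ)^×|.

Prime factorization: 101065 = 5 * 17 * 29 * 41.
φ(101065) = 101065 · (1 − 1/5) · (1 − 1/17) · (1 − 1/29) · (1 − 1/41)
       = 101065 · 71680/101065 = 71680.

71680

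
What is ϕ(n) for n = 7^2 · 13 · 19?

9072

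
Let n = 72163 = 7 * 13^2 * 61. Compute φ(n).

56160

φ(72163) = 72163 · (1 − 1/7) · (1 − 1/13) · (1 − 1/61)
       = 72163 · 4320/5551 = 56160.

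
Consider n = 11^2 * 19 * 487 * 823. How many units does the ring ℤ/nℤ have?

790994160

φ(11^2) = 11^2 − 11^1 = 121 − 11 = 110.
φ(19) = 19 − 1 = 18.
φ(487) = 487 − 1 = 486.
φ(823) = 823 − 1 = 822.
Multiply: 110 · 18 · 486 · 822 = 790994160.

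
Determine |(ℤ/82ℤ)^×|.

82 = 2 * 41.
φ(82) = 82 · (1 − 1/2) · (1 − 1/41)
       = 82 · 40/82 = 40.

40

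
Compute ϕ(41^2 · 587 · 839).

φ(827880733) = 827880733 · (1 − 1/41) · (1 − 1/587) · (1 − 1/839)
       = 827880733 · 19642720/20192213 = 805351520.

805351520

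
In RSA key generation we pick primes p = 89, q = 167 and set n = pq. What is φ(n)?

14608

φ(n) = (p − 1)(q − 1) = (89−1)(167−1) = 88·166 = 14608.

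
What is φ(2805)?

Factor 2805: 2805 = 3 * 5 * 11 * 17.
φ(2805) = 2805 · (1 − 1/3) · (1 − 1/5) · (1 − 1/11) · (1 − 1/17)
       = 2805 · 1280/2805 = 1280.

1280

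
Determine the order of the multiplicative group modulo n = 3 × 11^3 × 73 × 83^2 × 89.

104357214720

φ(3) = 3 − 1 = 2.
φ(11^3) = 11^2·(11−1) = 121·10 = 1210.
φ(73) = 73 − 1 = 72.
φ(83^2) = 83^1·(83−1) = 83·82 = 6806.
φ(89) = 89 − 1 = 88.
Since φ is multiplicative, φ(178718027169) = 2 · 1210 · 72 · 6806 · 88 = 104357214720.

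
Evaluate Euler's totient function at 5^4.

500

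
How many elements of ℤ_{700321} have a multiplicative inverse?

604800

Prime factorization: 700321 = 19 · 29 · 31 · 41.
φ(700321) = 700321 · (1 − 1/19) · (1 − 1/29) · (1 − 1/31) · (1 − 1/41)
       = 700321 · 604800/700321 = 604800.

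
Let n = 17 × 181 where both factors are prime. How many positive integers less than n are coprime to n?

φ(pq) = (p−1)(q−1) = 16 · 180 = 2880.

2880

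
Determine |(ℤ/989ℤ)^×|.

924

Prime factorization: 989 = 23 · 43.
φ(23) = 23 − 1 = 22.
φ(43) = 43 − 1 = 42.
φ(989) = 22 × 42 = 924.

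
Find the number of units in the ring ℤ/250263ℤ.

142560

250263 = 3^3 * 13 * 23 * 31.
φ(250263) = 250263 · (1 − 1/3) · (1 − 1/13) · (1 − 1/23) · (1 − 1/31)
       = 250263 · 15840/27807 = 142560.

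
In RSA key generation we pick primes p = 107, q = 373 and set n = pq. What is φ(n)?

φ(n) = (p − 1)(q − 1) = (107−1)(373−1) = 106·372 = 39432.

39432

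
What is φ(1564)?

1564 = 2^2 · 17 · 23.
φ(2^2) = 2^1·(2−1) = 2·1 = 2.
φ(17) = 17 − 1 = 16.
φ(23) = 23 − 1 = 22.
φ(1564) = 2 × 16 × 22 = 704.

704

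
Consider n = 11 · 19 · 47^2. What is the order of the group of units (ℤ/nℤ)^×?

389160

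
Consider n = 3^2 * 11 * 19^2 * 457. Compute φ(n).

φ(16332723) = 16332723 · (1 − 1/3) · (1 − 1/11) · (1 − 1/19) · (1 − 1/457)
       = 16332723 · 164160/286539 = 9357120.

9357120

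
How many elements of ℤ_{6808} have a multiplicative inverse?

Prime factorization: 6808 = 2^3 * 23 * 37.
φ(6808) = 6808 · (1 − 1/2) · (1 − 1/23) · (1 − 1/37)
       = 6808 · 792/1702 = 3168.

3168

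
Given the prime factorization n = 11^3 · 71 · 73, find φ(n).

φ(11^3) = 11^2·(11−1) = 121·10 = 1210.
φ(71) = 71 − 1 = 70.
φ(73) = 73 − 1 = 72.
φ(6898573) = 1210 × 70 × 72 = 6098400.

6098400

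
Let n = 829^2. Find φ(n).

686412

φ(687241) = 687241 · (1 − 1/829)
       = 687241 · 828/829 = 686412.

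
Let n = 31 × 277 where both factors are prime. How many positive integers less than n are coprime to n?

φ(31) = 31 − 1 = 30.
φ(277) = 277 − 1 = 276.
Multiply: 30 · 276 = 8280.

8280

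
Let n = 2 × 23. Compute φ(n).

22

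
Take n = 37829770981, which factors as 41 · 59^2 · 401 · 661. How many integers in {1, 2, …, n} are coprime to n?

φ(37829770981) = 37829770981 · (1 − 1/41) · (1 − 1/59) · (1 − 1/401) · (1 − 1/661)
       = 37829770981 · 612480000/641182559 = 36136320000.

36136320000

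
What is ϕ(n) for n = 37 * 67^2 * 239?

φ(37) = 37 − 1 = 36.
φ(67^2) = 67^2 − 67^1 = 4489 − 67 = 4422.
φ(239) = 239 − 1 = 238.
Since φ is multiplicative, φ(39696227) = 36 · 4422 · 238 = 37887696.

37887696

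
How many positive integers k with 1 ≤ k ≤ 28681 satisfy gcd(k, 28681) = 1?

Prime factorization: 28681 = 23 * 29 * 43.
φ(28681) = 28681 · (1 − 1/23) · (1 − 1/29) · (1 − 1/43)
       = 28681 · 25872/28681 = 25872.

25872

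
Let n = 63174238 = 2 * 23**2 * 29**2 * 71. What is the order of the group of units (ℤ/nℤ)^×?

φ(63174238) = 63174238 · (1 − 1/2) · (1 − 1/23) · (1 − 1/29) · (1 − 1/71)
       = 63174238 · 43120/94714 = 28761040.

28761040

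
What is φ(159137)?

126720

Prime factorization: 159137 = 11 * 17 * 23 * 37.
φ(11) = 11 − 1 = 10.
φ(17) = 17 − 1 = 16.
φ(23) = 23 − 1 = 22.
φ(37) = 37 − 1 = 36.
Since φ is multiplicative, φ(159137) = 10 · 16 · 22 · 36 = 126720.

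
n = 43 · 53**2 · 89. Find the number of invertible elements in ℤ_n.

10186176

φ(43) = 43 − 1 = 42.
φ(53^2) = 53^2 − 53^1 = 2809 − 53 = 2756.
φ(89) = 89 − 1 = 88.
Multiply: 42 · 2756 · 88 = 10186176.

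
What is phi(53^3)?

φ(53^3) = 53^2·(53−1) = 2809·52 = 146068.

146068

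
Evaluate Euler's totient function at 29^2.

φ(29^2) = 29^1·(29−1) = 29·28 = 812.

812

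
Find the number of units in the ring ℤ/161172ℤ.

47520

Prime factorization: 161172 = 2^2 × 3^2 × 11^2 × 37.
φ(161172) = 161172 · (1 − 1/2) · (1 − 1/3) · (1 − 1/11) · (1 − 1/37)
       = 161172 · 720/2442 = 47520.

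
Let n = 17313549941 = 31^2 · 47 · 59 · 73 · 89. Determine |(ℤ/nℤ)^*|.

φ(31^2) = 31^1·(31−1) = 31·30 = 930.
φ(47) = 47 − 1 = 46.
φ(59) = 59 − 1 = 58.
φ(73) = 73 − 1 = 72.
φ(89) = 89 − 1 = 88.
φ(17313549941) = 930 × 46 × 58 × 72 × 88 = 15721136640.

15721136640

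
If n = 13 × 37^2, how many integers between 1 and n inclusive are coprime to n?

φ(17797) = 17797 · (1 − 1/13) · (1 − 1/37)
       = 17797 · 432/481 = 15984.

15984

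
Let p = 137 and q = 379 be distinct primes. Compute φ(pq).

51408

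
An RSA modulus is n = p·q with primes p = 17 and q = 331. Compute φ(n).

φ(pq) = (p−1)(q−1) = 16 · 330 = 5280.

5280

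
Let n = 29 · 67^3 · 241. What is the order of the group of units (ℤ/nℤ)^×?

φ(2102032607) = 2102032607 · (1 − 1/29) · (1 − 1/67) · (1 − 1/241)
       = 2102032607 · 443520/468263 = 1990961280.

1990961280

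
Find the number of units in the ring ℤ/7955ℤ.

First factor: 7955 = 5 · 37 · 43.
φ(7955) = 7955 · (1 − 1/5) · (1 − 1/37) · (1 − 1/43)
       = 7955 · 6048/7955 = 6048.

6048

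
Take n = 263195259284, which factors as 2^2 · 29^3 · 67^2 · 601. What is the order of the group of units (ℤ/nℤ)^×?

124955107200

φ(263195259284) = 263195259284 · (1 − 1/2) · (1 − 1/29) · (1 − 1/67) · (1 − 1/601)
       = 263195259284 · 1108800/2335486 = 124955107200.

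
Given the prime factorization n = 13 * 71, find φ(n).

840

φ(923) = 923 · (1 − 1/13) · (1 − 1/71)
       = 923 · 840/923 = 840.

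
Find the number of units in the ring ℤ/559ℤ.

First factor: 559 = 13 * 43.
φ(13) = 13 − 1 = 12.
φ(43) = 43 − 1 = 42.
Since φ is multiplicative, φ(559) = 12 · 42 = 504.

504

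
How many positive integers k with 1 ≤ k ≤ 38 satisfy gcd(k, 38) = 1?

18

38 = 2 · 19.
φ(2) = 2 − 1 = 1.
φ(19) = 19 − 1 = 18.
Since φ is multiplicative, φ(38) = 1 · 18 = 18.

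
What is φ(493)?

448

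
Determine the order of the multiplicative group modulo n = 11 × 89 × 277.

242880

φ(11) = 11 − 1 = 10.
φ(89) = 89 − 1 = 88.
φ(277) = 277 − 1 = 276.
Multiply: 10 · 88 · 276 = 242880.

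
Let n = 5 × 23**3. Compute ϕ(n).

46552

φ(60835) = 60835 · (1 − 1/5) · (1 − 1/23)
       = 60835 · 88/115 = 46552.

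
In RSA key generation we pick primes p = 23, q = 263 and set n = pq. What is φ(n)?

5764

φ(n) = (p − 1)(q − 1) = (23−1)(263−1) = 22·262 = 5764.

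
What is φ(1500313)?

Prime factorization: 1500313 = 23 · 37 · 41 · 43.
φ(1500313) = 1500313 · (1 − 1/23) · (1 − 1/37) · (1 − 1/41) · (1 − 1/43)
       = 1500313 · 1330560/1500313 = 1330560.

1330560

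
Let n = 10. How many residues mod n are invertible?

4

Factor 10: 10 = 2 · 5.
φ(10) = 10 · (1 − 1/2) · (1 − 1/5)
       = 10 · 4/10 = 4.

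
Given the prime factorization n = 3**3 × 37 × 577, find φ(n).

φ(3^3) = 3^3 − 3^2 = 27 − 9 = 18.
φ(37) = 37 − 1 = 36.
φ(577) = 577 − 1 = 576.
φ(576423) = 18 × 36 × 576 = 373248.

373248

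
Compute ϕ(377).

336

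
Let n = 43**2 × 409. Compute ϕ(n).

φ(756241) = 756241 · (1 − 1/43) · (1 − 1/409)
       = 756241 · 17136/17587 = 736848.

736848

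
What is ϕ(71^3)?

352870

φ(357911) = 357911 · (1 − 1/71)
       = 357911 · 70/71 = 352870.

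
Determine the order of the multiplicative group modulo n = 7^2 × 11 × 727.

φ(391853) = 391853 · (1 − 1/7) · (1 − 1/11) · (1 − 1/727)
       = 391853 · 43560/55979 = 304920.

304920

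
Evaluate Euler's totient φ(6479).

Prime factorization: 6479 = 11 * 19 * 31.
φ(11) = 11 − 1 = 10.
φ(19) = 19 − 1 = 18.
φ(31) = 31 − 1 = 30.
Multiply: 10 · 18 · 30 = 5400.

5400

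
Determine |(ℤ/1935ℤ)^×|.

Factor 1935: 1935 = 3**2 × 5 × 43.
φ(1935) = 1935 · (1 − 1/3) · (1 − 1/5) · (1 − 1/43)
       = 1935 · 336/645 = 1008.

1008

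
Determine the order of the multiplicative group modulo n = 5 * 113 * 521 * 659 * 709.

φ(137536453315) = 137536453315 · (1 − 1/5) · (1 − 1/113) · (1 − 1/521) · (1 − 1/659) · (1 − 1/709)
       = 137536453315 · 108527677440/137536453315 = 108527677440.

108527677440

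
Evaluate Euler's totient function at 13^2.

φ(13^2) = 13^1·(13−1) = 13·12 = 156.

156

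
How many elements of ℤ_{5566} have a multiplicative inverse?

First factor: 5566 = 2 * 11^2 * 23.
φ(5566) = 5566 · (1 − 1/2) · (1 − 1/11) · (1 − 1/23)
       = 5566 · 220/506 = 2420.

2420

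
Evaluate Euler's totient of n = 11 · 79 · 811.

631800

φ(704759) = 704759 · (1 − 1/11) · (1 − 1/79) · (1 − 1/811)
       = 704759 · 631800/704759 = 631800.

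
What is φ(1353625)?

Factor 1353625: 1353625 = 5^3 · 7^2 · 13 · 17.
φ(5^3) = 5^2·(5−1) = 25·4 = 100.
φ(7^2) = 7^2 − 7^1 = 49 − 7 = 42.
φ(13) = 13 − 1 = 12.
φ(17) = 17 − 1 = 16.
φ(1353625) = 100 × 42 × 12 × 16 = 806400.

806400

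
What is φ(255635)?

188160

First factor: 255635 = 5 × 29 × 41 × 43.
φ(5) = 5 − 1 = 4.
φ(29) = 29 − 1 = 28.
φ(41) = 41 − 1 = 40.
φ(43) = 43 − 1 = 42.
Since φ is multiplicative, φ(255635) = 4 · 28 · 40 · 42 = 188160.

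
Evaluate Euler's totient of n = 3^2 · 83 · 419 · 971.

φ(303916203) = 303916203 · (1 − 1/3) · (1 − 1/83) · (1 − 1/419) · (1 − 1/971)
       = 303916203 · 66495440/101305401 = 199486320.

199486320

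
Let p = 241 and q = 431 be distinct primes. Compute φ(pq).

φ(pq) = (p−1)(q−1) = 240 · 430 = 103200.

103200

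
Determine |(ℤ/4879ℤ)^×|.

Factor 4879: 4879 = 7 · 17 · 41.
φ(4879) = 4879 · (1 − 1/7) · (1 − 1/17) · (1 − 1/41)
       = 4879 · 3840/4879 = 3840.

3840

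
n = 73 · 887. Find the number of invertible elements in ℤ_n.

φ(73) = 73 − 1 = 72.
φ(887) = 887 − 1 = 886.
φ(64751) = 72 × 886 = 63792.

63792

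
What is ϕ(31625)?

22000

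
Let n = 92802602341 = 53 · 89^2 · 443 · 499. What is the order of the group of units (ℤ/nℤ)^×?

φ(53) = 53 − 1 = 52.
φ(89^2) = 89^1·(89−1) = 89·88 = 7832.
φ(443) = 443 − 1 = 442.
φ(499) = 499 − 1 = 498.
Multiply: 52 · 7832 · 442 · 498 = 89645322624.

89645322624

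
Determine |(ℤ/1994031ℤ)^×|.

First factor: 1994031 = 3^3 × 13^2 × 19 × 23.
φ(3^3) = 3^2·(3−1) = 9·2 = 18.
φ(13^2) = 13^2 − 13^1 = 169 − 13 = 156.
φ(19) = 19 − 1 = 18.
φ(23) = 23 − 1 = 22.
Multiply: 18 · 156 · 18 · 22 = 1111968.

1111968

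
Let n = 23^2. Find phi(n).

φ(529) = 529 · (1 − 1/23)
       = 529 · 22/23 = 506.

506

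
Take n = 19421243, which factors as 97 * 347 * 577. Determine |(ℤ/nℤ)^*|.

19132416

φ(97) = 97 − 1 = 96.
φ(347) = 347 − 1 = 346.
φ(577) = 577 − 1 = 576.
Since φ is multiplicative, φ(19421243) = 96 · 346 · 576 = 19132416.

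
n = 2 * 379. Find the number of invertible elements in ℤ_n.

378

φ(758) = 758 · (1 − 1/2) · (1 − 1/379)
       = 758 · 378/758 = 378.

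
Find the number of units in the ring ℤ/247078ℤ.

Prime factorization: 247078 = 2 · 13^2 · 17 · 43.
φ(247078) = 247078 · (1 − 1/2) · (1 − 1/13) · (1 − 1/17) · (1 − 1/43)
       = 247078 · 8064/19006 = 104832.

104832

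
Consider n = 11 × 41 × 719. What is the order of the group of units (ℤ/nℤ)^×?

287200

φ(11) = 11 − 1 = 10.
φ(41) = 41 − 1 = 40.
φ(719) = 719 − 1 = 718.
Multiply: 10 · 40 · 718 = 287200.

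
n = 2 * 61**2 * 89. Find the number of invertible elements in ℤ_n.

φ(662338) = 662338 · (1 − 1/2) · (1 − 1/61) · (1 − 1/89)
       = 662338 · 5280/10858 = 322080.

322080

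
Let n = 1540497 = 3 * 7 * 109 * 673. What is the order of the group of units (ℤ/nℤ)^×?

870912

φ(3) = 3 − 1 = 2.
φ(7) = 7 − 1 = 6.
φ(109) = 109 − 1 = 108.
φ(673) = 673 − 1 = 672.
Since φ is multiplicative, φ(1540497) = 2 · 6 · 108 · 672 = 870912.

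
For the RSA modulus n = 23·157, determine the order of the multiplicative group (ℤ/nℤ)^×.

3432

φ(23) = 23 − 1 = 22.
φ(157) = 157 − 1 = 156.
Since φ is multiplicative, φ(3611) = 22 · 156 = 3432.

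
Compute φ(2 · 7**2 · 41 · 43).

70560

φ(172774) = 172774 · (1 − 1/2) · (1 − 1/7) · (1 − 1/41) · (1 − 1/43)
       = 172774 · 10080/24682 = 70560.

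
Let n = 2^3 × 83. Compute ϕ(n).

φ(664) = 664 · (1 − 1/2) · (1 − 1/83)
       = 664 · 82/166 = 328.

328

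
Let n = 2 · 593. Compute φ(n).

φ(1186) = 1186 · (1 − 1/2) · (1 − 1/593)
       = 1186 · 592/1186 = 592.

592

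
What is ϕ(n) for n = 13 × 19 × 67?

14256

φ(16549) = 16549 · (1 − 1/13) · (1 − 1/19) · (1 − 1/67)
       = 16549 · 14256/16549 = 14256.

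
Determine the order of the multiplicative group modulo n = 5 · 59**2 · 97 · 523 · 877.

φ(5) = 5 − 1 = 4.
φ(59^2) = 59^1·(59−1) = 59·58 = 3422.
φ(97) = 97 − 1 = 96.
φ(523) = 523 − 1 = 522.
φ(877) = 877 − 1 = 876.
Since φ is multiplicative, φ(774367369235) = 4 · 3422 · 96 · 522 · 876 = 600877357056.

600877357056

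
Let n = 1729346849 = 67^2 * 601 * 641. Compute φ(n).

φ(67^2) = 67^2 − 67^1 = 4489 − 67 = 4422.
φ(601) = 601 − 1 = 600.
φ(641) = 641 − 1 = 640.
φ(1729346849) = 4422 × 600 × 640 = 1698048000.

1698048000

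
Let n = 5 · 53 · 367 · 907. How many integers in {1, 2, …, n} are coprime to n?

φ(5) = 5 − 1 = 4.
φ(53) = 53 − 1 = 52.
φ(367) = 367 − 1 = 366.
φ(907) = 907 − 1 = 906.
Multiply: 4 · 52 · 366 · 906 = 68971968.

68971968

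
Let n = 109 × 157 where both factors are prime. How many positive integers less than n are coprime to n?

16848

φ(109) = 109 − 1 = 108.
φ(157) = 157 − 1 = 156.
Since φ is multiplicative, φ(17113) = 108 · 156 = 16848.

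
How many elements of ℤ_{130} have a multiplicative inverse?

48

Prime factorization: 130 = 2 · 5 · 13.
φ(130) = 130 · (1 − 1/2) · (1 − 1/5) · (1 − 1/13)
       = 130 · 48/130 = 48.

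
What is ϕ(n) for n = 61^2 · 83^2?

φ(25633969) = 25633969 · (1 − 1/61) · (1 − 1/83)
       = 25633969 · 4920/5063 = 24909960.

24909960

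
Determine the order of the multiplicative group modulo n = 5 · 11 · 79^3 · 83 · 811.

1293324926400

φ(5) = 5 − 1 = 4.
φ(11) = 11 − 1 = 10.
φ(79^3) = 79^3 − 79^2 = 493039 − 6241 = 486798.
φ(83) = 83 − 1 = 82.
φ(811) = 811 − 1 = 810.
φ(1825336381385) = 4 × 10 × 486798 × 82 × 810 = 1293324926400.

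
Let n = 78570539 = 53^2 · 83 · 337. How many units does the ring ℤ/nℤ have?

φ(53^2) = 53^1·(53−1) = 53·52 = 2756.
φ(83) = 83 − 1 = 82.
φ(337) = 337 − 1 = 336.
Multiply: 2756 · 82 · 336 = 75933312.

75933312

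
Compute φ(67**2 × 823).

φ(67^2) = 67^2 − 67^1 = 4489 − 67 = 4422.
φ(823) = 823 − 1 = 822.
φ(3694447) = 4422 × 822 = 3634884.

3634884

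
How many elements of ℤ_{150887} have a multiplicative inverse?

150887 = 11**2 * 29 * 43.
φ(11^2) = 11^1·(11−1) = 11·10 = 110.
φ(29) = 29 − 1 = 28.
φ(43) = 43 − 1 = 42.
φ(150887) = 110 × 28 × 42 = 129360.

129360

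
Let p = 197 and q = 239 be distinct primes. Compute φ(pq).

φ(197) = 197 − 1 = 196.
φ(239) = 239 − 1 = 238.
Multiply: 196 · 238 = 46648.

46648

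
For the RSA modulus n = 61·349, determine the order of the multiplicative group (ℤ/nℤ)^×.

20880

φ(n) = (p − 1)(q − 1) = (61−1)(349−1) = 60·348 = 20880.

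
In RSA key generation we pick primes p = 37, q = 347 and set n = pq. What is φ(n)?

φ(n) = (p − 1)(q − 1) = (37−1)(347−1) = 36·346 = 12456.

12456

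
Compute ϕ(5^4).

φ(625) = 625 · (1 − 1/5)
       = 625 · 4/5 = 500.

500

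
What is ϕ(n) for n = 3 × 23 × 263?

φ(3) = 3 − 1 = 2.
φ(23) = 23 − 1 = 22.
φ(263) = 263 − 1 = 262.
Since φ is multiplicative, φ(18147) = 2 · 22 · 262 = 11528.

11528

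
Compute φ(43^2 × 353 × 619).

φ(43^2) = 43^1·(43−1) = 43·42 = 1806.
φ(353) = 353 − 1 = 352.
φ(619) = 619 − 1 = 618.
Since φ is multiplicative, φ(404019443) = 1806 · 352 · 618 = 392870016.

392870016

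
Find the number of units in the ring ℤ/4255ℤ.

First factor: 4255 = 5 · 23 · 37.
φ(5) = 5 − 1 = 4.
φ(23) = 23 − 1 = 22.
φ(37) = 37 − 1 = 36.
φ(4255) = 4 × 22 × 36 = 3168.

3168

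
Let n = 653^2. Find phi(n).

φ(426409) = 426409 · (1 − 1/653)
       = 426409 · 652/653 = 425756.

425756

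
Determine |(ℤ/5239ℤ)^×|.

4680

Factor 5239: 5239 = 13^2 · 31.
φ(13^2) = 13^1·(13−1) = 13·12 = 156.
φ(31) = 31 − 1 = 30.
Multiply: 156 · 30 = 4680.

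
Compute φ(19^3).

6498

φ(19^3) = 19^3 − 19^2 = 6859 − 361 = 6498.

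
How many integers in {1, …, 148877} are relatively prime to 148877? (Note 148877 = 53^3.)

146068

φ(148877) = 148877 · (1 − 1/53)
       = 148877 · 52/53 = 146068.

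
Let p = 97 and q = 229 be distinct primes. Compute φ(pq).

21888

φ(97) = 97 − 1 = 96.
φ(229) = 229 − 1 = 228.
φ(22213) = 96 × 228 = 21888.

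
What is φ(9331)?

7560

Factor 9331: 9331 = 7 × 31 × 43.
φ(7) = 7 − 1 = 6.
φ(31) = 31 − 1 = 30.
φ(43) = 43 − 1 = 42.
φ(9331) = 6 × 30 × 42 = 7560.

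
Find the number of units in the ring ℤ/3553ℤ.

2880

Factor 3553: 3553 = 11 × 17 × 19.
φ(3553) = 3553 · (1 − 1/11) · (1 − 1/17) · (1 − 1/19)
       = 3553 · 2880/3553 = 2880.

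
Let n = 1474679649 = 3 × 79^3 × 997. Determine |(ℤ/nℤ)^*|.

φ(1474679649) = 1474679649 · (1 − 1/3) · (1 − 1/79) · (1 − 1/997)
       = 1474679649 · 155376/236289 = 969701616.

969701616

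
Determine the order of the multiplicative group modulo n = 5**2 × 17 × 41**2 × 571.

φ(407936675) = 407936675 · (1 − 1/5) · (1 − 1/17) · (1 − 1/41) · (1 − 1/571)
       = 407936675 · 1459200/1989935 = 299136000.

299136000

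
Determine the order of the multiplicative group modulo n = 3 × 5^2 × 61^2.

146400

φ(279075) = 279075 · (1 − 1/3) · (1 − 1/5) · (1 − 1/61)
       = 279075 · 480/915 = 146400.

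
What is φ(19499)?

Prime factorization: 19499 = 17 × 31 × 37.
φ(17) = 17 − 1 = 16.
φ(31) = 31 − 1 = 30.
φ(37) = 37 − 1 = 36.
φ(19499) = 16 × 30 × 36 = 17280.

17280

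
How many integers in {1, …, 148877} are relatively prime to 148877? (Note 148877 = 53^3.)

φ(53^3) = 53^3 − 53^2 = 148877 − 2809 = 146068.

146068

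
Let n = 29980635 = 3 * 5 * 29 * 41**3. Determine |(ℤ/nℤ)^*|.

15061760

φ(29980635) = 29980635 · (1 − 1/3) · (1 − 1/5) · (1 − 1/29) · (1 − 1/41)
       = 29980635 · 8960/17835 = 15061760.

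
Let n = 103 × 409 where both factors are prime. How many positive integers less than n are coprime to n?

φ(42127) = 42127 · (1 − 1/103) · (1 − 1/409)
       = 42127 · 41616/42127 = 41616.

41616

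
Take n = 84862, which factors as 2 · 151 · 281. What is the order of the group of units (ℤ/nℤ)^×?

φ(2) = 2 − 1 = 1.
φ(151) = 151 − 1 = 150.
φ(281) = 281 − 1 = 280.
Since φ is multiplicative, φ(84862) = 1 · 150 · 280 = 42000.

42000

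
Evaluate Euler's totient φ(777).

432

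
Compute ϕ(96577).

96577 = 13 * 17 * 19 * 23.
φ(96577) = 96577 · (1 − 1/13) · (1 − 1/17) · (1 − 1/19) · (1 − 1/23)
       = 96577 · 76032/96577 = 76032.

76032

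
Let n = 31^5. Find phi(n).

φ(28629151) = 28629151 · (1 − 1/31)
       = 28629151 · 30/31 = 27705630.

27705630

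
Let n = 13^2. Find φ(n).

φ(169) = 169 · (1 − 1/13)
       = 169 · 12/13 = 156.

156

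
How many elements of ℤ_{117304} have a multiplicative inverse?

50400

Prime factorization: 117304 = 2^3 · 11 · 31 · 43.
φ(117304) = 117304 · (1 − 1/2) · (1 − 1/11) · (1 − 1/31) · (1 − 1/43)
       = 117304 · 12600/29326 = 50400.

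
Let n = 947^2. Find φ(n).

895862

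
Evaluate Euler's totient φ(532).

216

First factor: 532 = 2^2 × 7 × 19.
φ(532) = 532 · (1 − 1/2) · (1 − 1/7) · (1 − 1/19)
       = 532 · 108/266 = 216.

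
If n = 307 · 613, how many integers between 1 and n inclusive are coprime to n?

187272

φ(307) = 307 − 1 = 306.
φ(613) = 613 − 1 = 612.
Since φ is multiplicative, φ(188191) = 306 · 612 = 187272.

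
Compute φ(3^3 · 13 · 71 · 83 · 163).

φ(3^3) = 3^3 − 3^2 = 27 − 9 = 18.
φ(13) = 13 − 1 = 12.
φ(71) = 71 − 1 = 70.
φ(83) = 83 − 1 = 82.
φ(163) = 163 − 1 = 162.
Since φ is multiplicative, φ(337156209) = 18 · 12 · 70 · 82 · 162 = 200854080.

200854080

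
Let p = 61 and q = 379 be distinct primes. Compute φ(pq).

For distinct primes, φ(pq) = (p−1)(q−1) = 60 × 378 = 22680.

22680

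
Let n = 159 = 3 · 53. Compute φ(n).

φ(3) = 3 − 1 = 2.
φ(53) = 53 − 1 = 52.
Since φ is multiplicative, φ(159) = 2 · 52 = 104.

104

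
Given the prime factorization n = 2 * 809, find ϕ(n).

φ(2) = 2 − 1 = 1.
φ(809) = 809 − 1 = 808.
Multiply: 1 · 808 = 808.

808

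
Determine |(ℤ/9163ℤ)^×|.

6720

9163 = 7^2 · 11 · 17.
φ(9163) = 9163 · (1 − 1/7) · (1 − 1/11) · (1 − 1/17)
       = 9163 · 960/1309 = 6720.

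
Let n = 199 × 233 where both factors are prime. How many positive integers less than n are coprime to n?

45936

φ(n) = (p − 1)(q − 1) = (199−1)(233−1) = 198·232 = 45936.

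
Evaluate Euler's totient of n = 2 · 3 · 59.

116

φ(2) = 2 − 1 = 1.
φ(3) = 3 − 1 = 2.
φ(59) = 59 − 1 = 58.
Multiply: 1 · 2 · 58 = 116.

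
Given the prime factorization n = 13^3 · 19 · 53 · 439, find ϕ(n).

φ(971234381) = 971234381 · (1 − 1/13) · (1 − 1/19) · (1 − 1/53) · (1 − 1/439)
       = 971234381 · 4919616/5746949 = 831415104.

831415104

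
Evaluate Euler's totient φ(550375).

345600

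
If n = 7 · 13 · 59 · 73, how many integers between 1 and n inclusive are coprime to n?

300672

φ(7) = 7 − 1 = 6.
φ(13) = 13 − 1 = 12.
φ(59) = 59 − 1 = 58.
φ(73) = 73 − 1 = 72.
Since φ is multiplicative, φ(391937) = 6 · 12 · 58 · 72 = 300672.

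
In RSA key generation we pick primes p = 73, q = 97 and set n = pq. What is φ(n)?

φ(pq) = (p−1)(q−1) = 72 · 96 = 6912.

6912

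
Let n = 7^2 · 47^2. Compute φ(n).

90804

φ(108241) = 108241 · (1 − 1/7) · (1 − 1/47)
       = 108241 · 276/329 = 90804.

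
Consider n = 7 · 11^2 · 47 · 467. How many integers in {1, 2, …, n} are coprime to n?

14147760

φ(18590803) = 18590803 · (1 − 1/7) · (1 − 1/11) · (1 − 1/47) · (1 − 1/467)
       = 18590803 · 1286160/1690073 = 14147760.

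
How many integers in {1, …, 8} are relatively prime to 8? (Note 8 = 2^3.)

4

φ(2^3) = 2^3 − 2^2 = 8 − 4 = 4.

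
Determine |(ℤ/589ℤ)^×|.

540

589 = 19 × 31.
φ(589) = 589 · (1 − 1/19) · (1 − 1/31)
       = 589 · 540/589 = 540.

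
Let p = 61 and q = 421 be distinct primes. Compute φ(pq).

φ(pq) = (p−1)(q−1) = 60 · 420 = 25200.

25200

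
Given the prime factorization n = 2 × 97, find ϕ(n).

96

φ(194) = 194 · (1 − 1/2) · (1 − 1/97)
       = 194 · 96/194 = 96.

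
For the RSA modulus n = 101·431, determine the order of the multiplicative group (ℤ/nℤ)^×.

φ(43531) = 43531 · (1 − 1/101) · (1 − 1/431)
       = 43531 · 43000/43531 = 43000.

43000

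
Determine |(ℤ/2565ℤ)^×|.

1296

Factor 2565: 2565 = 3**3 · 5 · 19.
φ(2565) = 2565 · (1 − 1/3) · (1 − 1/5) · (1 − 1/19)
       = 2565 · 144/285 = 1296.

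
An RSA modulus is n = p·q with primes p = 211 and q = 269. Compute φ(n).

For distinct primes, φ(pq) = (p−1)(q−1) = 210 × 268 = 56280.

56280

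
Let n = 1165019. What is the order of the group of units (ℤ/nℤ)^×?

Prime factorization: 1165019 = 23 × 37**3.
φ(1165019) = 1165019 · (1 − 1/23) · (1 − 1/37)
       = 1165019 · 792/851 = 1084248.

1084248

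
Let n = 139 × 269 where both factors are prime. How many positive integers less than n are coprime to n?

φ(37391) = 37391 · (1 − 1/139) · (1 − 1/269)
       = 37391 · 36984/37391 = 36984.

36984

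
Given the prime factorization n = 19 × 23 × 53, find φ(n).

20592

φ(19) = 19 − 1 = 18.
φ(23) = 23 − 1 = 22.
φ(53) = 53 − 1 = 52.
φ(23161) = 18 × 22 × 52 = 20592.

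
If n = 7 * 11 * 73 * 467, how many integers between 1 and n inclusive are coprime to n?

2013120

φ(2625007) = 2625007 · (1 − 1/7) · (1 − 1/11) · (1 − 1/73) · (1 − 1/467)
       = 2625007 · 2013120/2625007 = 2013120.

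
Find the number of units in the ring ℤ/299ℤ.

264

Factor 299: 299 = 13 · 23.
φ(299) = 299 · (1 − 1/13) · (1 − 1/23)
       = 299 · 264/299 = 264.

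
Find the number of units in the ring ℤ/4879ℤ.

First factor: 4879 = 7 * 17 * 41.
φ(4879) = 4879 · (1 − 1/7) · (1 − 1/17) · (1 − 1/41)
       = 4879 · 3840/4879 = 3840.

3840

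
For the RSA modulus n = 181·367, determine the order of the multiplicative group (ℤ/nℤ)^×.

φ(pq) = (p−1)(q−1) = 180 · 366 = 65880.

65880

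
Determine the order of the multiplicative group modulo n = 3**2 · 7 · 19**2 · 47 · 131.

φ(140028651) = 140028651 · (1 − 1/3) · (1 − 1/7) · (1 − 1/19) · (1 − 1/47) · (1 − 1/131)
       = 140028651 · 1291680/2456643 = 73625760.

73625760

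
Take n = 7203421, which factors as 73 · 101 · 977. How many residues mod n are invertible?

7027200

φ(73) = 73 − 1 = 72.
φ(101) = 101 − 1 = 100.
φ(977) = 977 − 1 = 976.
Since φ is multiplicative, φ(7203421) = 72 · 100 · 976 = 7027200.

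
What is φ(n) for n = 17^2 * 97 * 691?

φ(19370803) = 19370803 · (1 − 1/17) · (1 − 1/97) · (1 − 1/691)
       = 19370803 · 1059840/1139459 = 18017280.

18017280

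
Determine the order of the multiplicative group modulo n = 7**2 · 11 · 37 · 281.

φ(5603983) = 5603983 · (1 − 1/7) · (1 − 1/11) · (1 − 1/37) · (1 − 1/281)
       = 5603983 · 604800/800569 = 4233600.

4233600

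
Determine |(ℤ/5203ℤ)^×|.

5203 = 11**2 × 43.
φ(11^2) = 11^1·(11−1) = 11·10 = 110.
φ(43) = 43 − 1 = 42.
Since φ is multiplicative, φ(5203) = 110 · 42 = 4620.

4620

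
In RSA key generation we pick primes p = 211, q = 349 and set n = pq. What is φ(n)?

73080

φ(pq) = (p−1)(q−1) = 210 · 348 = 73080.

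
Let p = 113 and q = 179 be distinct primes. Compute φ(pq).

19936

φ(n) = (p − 1)(q − 1) = (113−1)(179−1) = 112·178 = 19936.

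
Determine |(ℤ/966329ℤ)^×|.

725760

966329 = 7^2 · 13 · 37 · 41.
φ(7^2) = 7^1·(7−1) = 7·6 = 42.
φ(13) = 13 − 1 = 12.
φ(37) = 37 − 1 = 36.
φ(41) = 41 − 1 = 40.
Since φ is multiplicative, φ(966329) = 42 · 12 · 36 · 40 = 725760.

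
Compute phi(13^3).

2028

φ(13^3) = 13^3 − 13^2 = 2197 − 169 = 2028.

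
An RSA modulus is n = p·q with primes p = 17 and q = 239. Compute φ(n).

3808

For distinct primes, φ(pq) = (p−1)(q−1) = 16 × 238 = 3808.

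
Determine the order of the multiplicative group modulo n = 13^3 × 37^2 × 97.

259324416

φ(291746221) = 291746221 · (1 − 1/13) · (1 − 1/37) · (1 − 1/97)
       = 291746221 · 41472/46657 = 259324416.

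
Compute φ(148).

72

Prime factorization: 148 = 2**2 × 37.
φ(2^2) = 2^2 − 2^1 = 4 − 2 = 2.
φ(37) = 37 − 1 = 36.
Since φ is multiplicative, φ(148) = 2 · 36 = 72.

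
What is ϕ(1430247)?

Prime factorization: 1430247 = 3 * 7 * 13^3 * 31.
φ(3) = 3 − 1 = 2.
φ(7) = 7 − 1 = 6.
φ(13^3) = 13^3 − 13^2 = 2197 − 169 = 2028.
φ(31) = 31 − 1 = 30.
Since φ is multiplicative, φ(1430247) = 2 · 6 · 2028 · 30 = 730080.

730080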